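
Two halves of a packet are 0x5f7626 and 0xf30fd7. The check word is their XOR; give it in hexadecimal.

XOR each hex digit independently (no carries):
  5^f=a, f^3=c, 7^0=7, 6^f=9, 2^d=f, 6^7=1

0xac79f1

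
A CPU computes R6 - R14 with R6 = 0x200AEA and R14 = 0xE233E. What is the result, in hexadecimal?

Subtract column by column in base 16:
  A-E → C (borrow)
  E-3-1 → A
  A-3 → 7
  0-2 → E (borrow)
  0-E-1 → 1 (borrow)
  2-0-1 → 1

0x11E7AC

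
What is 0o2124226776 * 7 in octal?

0o17116040762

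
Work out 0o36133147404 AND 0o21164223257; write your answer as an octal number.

0o20120003004

AND each oct digit independently (no carries):
  3&2=2, 6&1=0, 1&1=1, 3&6=2, 3&4=0, 1&2=0, 4&2=0, 7&3=3, 4&2=0, 0&5=0, 4&7=4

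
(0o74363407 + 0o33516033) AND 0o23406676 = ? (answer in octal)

0o20000442

Add column by column in base 8, right to left:
  7+3 = 2 carry 1
  0+3+1 = 4
  4+0 = 4
  3+6 = 1 carry 1
  6+1+1 = 0 carry 1
  3+5+1 = 1 carry 1
  4+3+1 = 0 carry 1
  7+3+1 = 3 carry 1
  final carry 1
Sum = 0o130101442; now AND with 0o23406676:
  1&0=0, 3&2=2, 0&3=0, 1&4=0, 0&0=0, 1&6=0, 4&6=4, 4&7=4, 2&6=2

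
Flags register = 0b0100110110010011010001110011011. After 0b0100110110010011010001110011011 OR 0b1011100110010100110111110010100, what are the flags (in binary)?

0b1111110110010111110111110011111

OR bit by bit (1 where either bit is 1):
  0100110110010011010001110011011
| 1011100110010100110111110010100
= 1111110110010111110111110011111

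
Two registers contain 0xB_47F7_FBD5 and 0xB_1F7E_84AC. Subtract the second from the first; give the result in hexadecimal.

Subtract column by column in base 16:
  5-C → 9 (borrow)
  D-A-1 → 2
  B-4 → 7
  F-8 → 7
  7-E → 9 (borrow)
  F-7-1 → 7
  7-F → 8 (borrow)
  4-1-1 → 2
  B-B → 0

0x28797729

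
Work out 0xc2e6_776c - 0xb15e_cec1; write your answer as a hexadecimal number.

0x1187a8ab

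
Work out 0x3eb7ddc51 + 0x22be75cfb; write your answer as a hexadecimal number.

0x61765394c

Add column by column in base 16, right to left:
  1+b = c
  5+f = 4 carry 1
  c+c+1 = 9 carry 1
  d+5+1 = 3 carry 1
  d+7+1 = 5 carry 1
  7+e+1 = 6 carry 1
  b+b+1 = 7 carry 1
  e+2+1 = 1 carry 1
  3+2+1 = 6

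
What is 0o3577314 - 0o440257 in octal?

0o3137035

Subtract column by column in base 8:
  4-7 → 5 (borrow)
  1-5-1 → 3 (borrow)
  3-2-1 → 0
  7-0 → 7
  7-4 → 3
  5-4 → 1
  3-0 → 3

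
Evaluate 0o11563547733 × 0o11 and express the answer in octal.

0o127421247263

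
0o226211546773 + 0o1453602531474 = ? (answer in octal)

0o1702014300467

Add column by column in base 8, right to left:
  3+4 = 7
  7+7 = 6 carry 1
  7+4+1 = 4 carry 1
  6+1+1 = 0 carry 1
  4+3+1 = 0 carry 1
  5+5+1 = 3 carry 1
  1+2+1 = 4
  1+0 = 1
  2+6 = 0 carry 1
  6+3+1 = 2 carry 1
  2+5+1 = 0 carry 1
  2+4+1 = 7
  0+1 = 1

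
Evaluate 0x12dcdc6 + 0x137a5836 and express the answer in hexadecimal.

Add column by column in base 16, right to left:
  6+6 = c
  c+3 = f
  d+8 = 5 carry 1
  c+5+1 = 2 carry 1
  d+a+1 = 8 carry 1
  2+7+1 = a
  1+3 = 4
  0+1 = 1

0x14a825fc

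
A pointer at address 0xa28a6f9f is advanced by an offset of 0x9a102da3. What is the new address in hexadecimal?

0x13c9a9d42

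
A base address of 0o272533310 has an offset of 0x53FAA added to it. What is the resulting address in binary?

0o272533310 = 0b10111010101011011011001000 in binary.
0x53FAA = 0b1010011111110101010 in binary.
Add column by column in base 2, right to left:
  0+0 = 0
  0+1 = 1
  0+0 = 0
  1+1 = 0 carry 1
  0+0+1 = 1
  0+1 = 1
  1+0 = 1
  1+1 = 0 carry 1
  0+1+1 = 0 carry 1
  1+1+1 = 1 carry 1
  1+1+1 = 1 carry 1
  0+1+1 = 0 carry 1
  1+1+1 = 1 carry 1
  1+1+1 = 1 carry 1
  0+0+1 = 1
  1+0 = 1
  0+1 = 1
  1+0 = 1
  0+1 = 1
  1+0 = 1
  0+0 = 0
  1+0 = 1
  1+0 = 1
  1+0 = 1
  0+0 = 0
  1+0 = 1

0b10111011111111011001110010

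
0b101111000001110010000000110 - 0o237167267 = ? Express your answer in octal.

0o330772517

0b101111000001110010000000110 = 0o570162006 in octal.
Subtract column by column in base 8:
  6-7 → 7 (borrow)
  0-6-1 → 1 (borrow)
  0-2-1 → 5 (borrow)
  2-7-1 → 2 (borrow)
  6-6-1 → 7 (borrow)
  1-1-1 → 7 (borrow)
  0-7-1 → 0 (borrow)
  7-3-1 → 3
  5-2 → 3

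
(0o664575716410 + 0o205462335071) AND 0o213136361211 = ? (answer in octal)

0o12020241001

Add column by column in base 8, right to left:
  0+1 = 1
  1+7 = 0 carry 1
  4+0+1 = 5
  6+5 = 3 carry 1
  1+3+1 = 5
  7+3 = 2 carry 1
  5+2+1 = 0 carry 1
  7+6+1 = 6 carry 1
  5+4+1 = 2 carry 1
  4+5+1 = 2 carry 1
  6+0+1 = 7
  6+2 = 0 carry 1
  final carry 1
Sum = 0o1072260253501; now AND with 0o213136361211:
  1&0=0, 0&2=0, 7&1=1, 2&3=2, 2&1=0, 6&3=2, 0&6=0, 2&3=2, 5&6=4, 3&1=1, 5&2=0, 0&1=0, 1&1=1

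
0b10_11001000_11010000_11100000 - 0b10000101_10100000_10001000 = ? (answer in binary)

Subtract column by column in base 2:
  0-0 → 0
  0-0 → 0
  0-0 → 0
  0-1 → 1 (borrow)
  0-0-1 → 1 (borrow)
  1-0-1 → 0
  1-0 → 1
  1-1 → 0
  0-0 → 0
  0-0 → 0
  0-0 → 0
  0-0 → 0
  1-0 → 1
  0-1 → 1 (borrow)
  1-0-1 → 0
  1-1 → 0
  0-1 → 1 (borrow)
  0-0-1 → 1 (borrow)
  0-1-1 → 0 (borrow)
  1-0-1 → 0
  0-0 → 0
  0-0 → 0
  1-0 → 1
  1-1 → 0
  0-0 → 0
  1-0 → 1

0b10010000110011000001011000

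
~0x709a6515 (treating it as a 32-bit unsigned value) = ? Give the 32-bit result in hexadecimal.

Each hex digit d becomes f−d:
  7→8, 0→f, 9→6, a→5, 6→9, 5→a, 1→e, 5→a

0x8f659aea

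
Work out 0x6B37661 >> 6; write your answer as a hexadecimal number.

0x1ACDD9

6 bits is not a whole number of base-16 digits; in binary: 110101100110111011001100001 >> 6 = 110101100110111011001.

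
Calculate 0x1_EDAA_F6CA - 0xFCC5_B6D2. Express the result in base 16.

Subtract column by column in base 16:
  A-2 → 8
  C-D → F (borrow)
  6-6-1 → F (borrow)
  F-B-1 → 3
  A-5 → 5
  A-C → E (borrow)
  D-C-1 → 0
  E-F → F (borrow)
  1-0-1 → 0

0xF0E53FF8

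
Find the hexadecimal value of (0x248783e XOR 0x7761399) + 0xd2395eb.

0x12620192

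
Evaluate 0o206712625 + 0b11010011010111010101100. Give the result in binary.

0b10100001010100010001000001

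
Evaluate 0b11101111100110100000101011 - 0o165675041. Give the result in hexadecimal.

0b11101111100110100000101011 = 0x3BE682B in hexadecimal.
0o165675041 = 0x1D77A21 in hexadecimal.
Subtract column by column in base 16:
  B-1 → A
  2-2 → 0
  8-A → E (borrow)
  6-7-1 → E (borrow)
  E-7-1 → 6
  B-D → E (borrow)
  3-1-1 → 1

0x1E6EE0A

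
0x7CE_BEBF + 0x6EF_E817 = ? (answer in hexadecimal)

Add column by column in base 16, right to left:
  F+7 = 6 carry 1
  B+1+1 = D
  E+8 = 6 carry 1
  B+E+1 = A carry 1
  E+F+1 = E carry 1
  C+E+1 = B carry 1
  7+6+1 = E

0xEBEA6D6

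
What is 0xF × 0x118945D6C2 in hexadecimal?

0x1070B17955E

Multiply each base-16 digit by 15, carrying:
  2×15 = 30 → write E carry 1
  C×15+1 = 181 → write 5 carry 11
  6×15+11 = 101 → write 5 carry 6
  D×15+6 = 201 → write 9 carry 12
  5×15+12 = 87 → write 7 carry 5
  4×15+5 = 65 → write 1 carry 4
  9×15+4 = 139 → write B carry 8
  8×15+8 = 128 → write 0 carry 8
  1×15+8 = 23 → write 7 carry 1
  1×15+1 = 16 → write 0 carry 1
  remaining carry: 1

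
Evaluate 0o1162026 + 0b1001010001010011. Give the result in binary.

0b1010111100001101001

0o1162026 = 0b1001110010000010110 in binary.
Add column by column in base 2, right to left:
  0+1 = 1
  1+1 = 0 carry 1
  1+0+1 = 0 carry 1
  0+0+1 = 1
  1+1 = 0 carry 1
  0+0+1 = 1
  0+1 = 1
  0+0 = 0
  0+0 = 0
  0+0 = 0
  1+1 = 0 carry 1
  0+0+1 = 1
  0+1 = 1
  1+0 = 1
  1+0 = 1
  1+1 = 0 carry 1
  0+0+1 = 1
  0+0 = 0
  1+0 = 1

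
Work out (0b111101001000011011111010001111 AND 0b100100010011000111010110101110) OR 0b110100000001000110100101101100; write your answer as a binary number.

0b111101001000011011111010001111 AND 0b100100010011000111010110101110 = 0b100100000000000011010010001110.
Then OR with 0b110100000001000110100101101100.

0b110100000001000111110111101110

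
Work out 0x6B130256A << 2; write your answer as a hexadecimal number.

2 bits is not a whole number of base-16 digits; in binary: 11010110001001100000010010101101010 << 2 = 1101011000100110000001001010110101000.

0x1AC4C095A8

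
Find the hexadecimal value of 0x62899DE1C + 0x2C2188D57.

Add column by column in base 16, right to left:
  C+7 = 3 carry 1
  1+5+1 = 7
  E+D = B carry 1
  D+8+1 = 6 carry 1
  9+8+1 = 2 carry 1
  9+1+1 = B
  8+2 = A
  2+C = E
  6+2 = 8

0x8EAB26B73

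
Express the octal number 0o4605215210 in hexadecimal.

Each octal digit is 3 bits: 4=100 6=110 0=000 5=101 2=010 1=001 5=101 2=010 1=001 0=000.
Group the bits into nibbles: 0010 0110 0001 0101 0001 1010 1000 1000 → 26151A88.

0x26151A88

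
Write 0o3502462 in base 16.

Each octal digit is 3 bits: 3=011 5=101 0=000 2=010 4=100 6=110 2=010.
Group the bits into nibbles: 1110 1000 0101 0011 0010 → E8532.

0xE8532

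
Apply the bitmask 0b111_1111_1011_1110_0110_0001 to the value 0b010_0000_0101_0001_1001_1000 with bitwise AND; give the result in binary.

0b01000000001000000000000

AND bit by bit (1 only where both bits are 1):
  01000000101000110011000
& 11111111011111001100001
= 01000000001000000000000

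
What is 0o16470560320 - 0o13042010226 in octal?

0o3426550072

Subtract column by column in base 8:
  0-6 → 2 (borrow)
  2-2-1 → 7 (borrow)
  3-2-1 → 0
  0-0 → 0
  6-1 → 5
  5-0 → 5
  0-2 → 6 (borrow)
  7-4-1 → 2
  4-0 → 4
  6-3 → 3
  1-1 → 0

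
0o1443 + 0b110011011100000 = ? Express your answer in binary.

0o1443 = 0b1100100011 in binary.
Add column by column in base 2, right to left:
  1+0 = 1
  1+0 = 1
  0+0 = 0
  0+0 = 0
  0+0 = 0
  1+1 = 0 carry 1
  0+1+1 = 0 carry 1
  0+1+1 = 0 carry 1
  1+0+1 = 0 carry 1
  1+1+1 = 1 carry 1
  0+1+1 = 0 carry 1
  0+0+1 = 1
  0+0 = 0
  0+1 = 1
  0+1 = 1

0b110101000000011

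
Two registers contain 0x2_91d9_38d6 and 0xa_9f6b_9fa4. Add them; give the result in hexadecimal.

Add column by column in base 16, right to left:
  6+4 = a
  d+a = 7 carry 1
  8+f+1 = 8 carry 1
  3+9+1 = d
  9+b = 4 carry 1
  d+6+1 = 4 carry 1
  1+f+1 = 1 carry 1
  9+9+1 = 3 carry 1
  2+a+1 = d

0xd3144d87a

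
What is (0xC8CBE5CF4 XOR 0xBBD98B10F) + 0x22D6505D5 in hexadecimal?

0x95E8BF3D0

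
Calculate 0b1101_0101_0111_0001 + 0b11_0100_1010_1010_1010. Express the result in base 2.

0b1000010000000011011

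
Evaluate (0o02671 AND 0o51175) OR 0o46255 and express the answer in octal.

0o46275

0o02671 AND 0o51175 = 0o00071.
Then OR with 0o46255.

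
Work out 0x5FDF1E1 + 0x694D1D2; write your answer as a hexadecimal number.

0xC92C3B3

Add column by column in base 16, right to left:
  1+2 = 3
  E+D = B carry 1
  1+1+1 = 3
  F+D = C carry 1
  D+4+1 = 2 carry 1
  F+9+1 = 9 carry 1
  5+6+1 = C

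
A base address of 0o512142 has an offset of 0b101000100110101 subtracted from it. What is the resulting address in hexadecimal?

0x2432d

0o512142 = 0x29462 in hexadecimal.
0b101000100110101 = 0x5135 in hexadecimal.
Subtract column by column in base 16:
  2-5 → d (borrow)
  6-3-1 → 2
  4-1 → 3
  9-5 → 4
  2-0 → 2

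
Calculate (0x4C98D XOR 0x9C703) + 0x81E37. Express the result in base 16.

First 0x4C98D XOR 0x9C703 = 0xD0E8E.
Add column by column in base 16, right to left:
  E+7 = 5 carry 1
  8+3+1 = C
  E+E = C carry 1
  0+1+1 = 2
  D+8 = 5 carry 1
  final carry 1

0x152CC5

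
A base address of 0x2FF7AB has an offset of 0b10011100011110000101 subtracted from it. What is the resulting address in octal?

0o11430046

0x2FF7AB = 0o13773653 in octal.
0b10011100011110000101 = 0o2343605 in octal.
Subtract column by column in base 8:
  3-5 → 6 (borrow)
  5-0-1 → 4
  6-6 → 0
  3-3 → 0
  7-4 → 3
  7-3 → 4
  3-2 → 1
  1-0 → 1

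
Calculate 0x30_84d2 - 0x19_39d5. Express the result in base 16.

0x174afd

Subtract column by column in base 16:
  2-5 → d (borrow)
  d-d-1 → f (borrow)
  4-9-1 → a (borrow)
  8-3-1 → 4
  0-9 → 7 (borrow)
  3-1-1 → 1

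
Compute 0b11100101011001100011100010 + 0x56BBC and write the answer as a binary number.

0x56BBC = 0b1010110101110111100 in binary.
Add column by column in base 2, right to left:
  0+0 = 0
  1+0 = 1
  0+1 = 1
  0+1 = 1
  0+1 = 1
  1+1 = 0 carry 1
  1+0+1 = 0 carry 1
  1+1+1 = 1 carry 1
  0+1+1 = 0 carry 1
  0+1+1 = 0 carry 1
  0+0+1 = 1
  1+1 = 0 carry 1
  1+0+1 = 0 carry 1
  0+1+1 = 0 carry 1
  0+1+1 = 0 carry 1
  1+0+1 = 0 carry 1
  1+1+1 = 1 carry 1
  0+0+1 = 1
  1+1 = 0 carry 1
  0+0+1 = 1
  1+0 = 1
  0+0 = 0
  0+0 = 0
  1+0 = 1
  1+0 = 1
  1+0 = 1

0b11100110110000010010011110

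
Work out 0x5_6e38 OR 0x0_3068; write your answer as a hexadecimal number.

0x57e78

OR each hex digit independently (no carries):
  5|0=5, 6|3=7, e|0=e, 3|6=7, 8|8=8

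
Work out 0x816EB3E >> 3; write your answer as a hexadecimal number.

3 bits is not a whole number of base-16 digits; in binary: 1000000101101110101100111110 >> 3 = 1000000101101110101100111.

0x102DD67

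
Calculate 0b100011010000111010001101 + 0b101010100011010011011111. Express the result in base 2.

Add column by column in base 2, right to left:
  1+1 = 0 carry 1
  0+1+1 = 0 carry 1
  1+1+1 = 1 carry 1
  1+1+1 = 1 carry 1
  0+1+1 = 0 carry 1
  0+0+1 = 1
  0+1 = 1
  1+1 = 0 carry 1
  0+0+1 = 1
  1+0 = 1
  1+1 = 0 carry 1
  1+0+1 = 0 carry 1
  0+1+1 = 0 carry 1
  0+1+1 = 0 carry 1
  0+0+1 = 1
  0+0 = 0
  1+0 = 1
  0+1 = 1
  1+0 = 1
  1+1 = 0 carry 1
  0+0+1 = 1
  0+1 = 1
  0+0 = 0
  1+1 = 0 carry 1
  final carry 1

0b1001101110100001101101100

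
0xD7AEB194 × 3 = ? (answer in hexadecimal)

Multiply each base-16 digit by 3, carrying:
  4×3 = 12 → write C
  9×3 = 27 → write B carry 1
  1×3+1 = 4 → write 4
  B×3 = 33 → write 1 carry 2
  E×3+2 = 44 → write C carry 2
  A×3+2 = 32 → write 0 carry 2
  7×3+2 = 23 → write 7 carry 1
  D×3+1 = 40 → write 8 carry 2
  remaining carry: 2

0x2870C14BC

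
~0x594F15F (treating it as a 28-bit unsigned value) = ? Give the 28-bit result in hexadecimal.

0xA6B0EA0

Each hex digit d becomes F−d:
  5→A, 9→6, 4→B, F→0, 1→E, 5→A, F→0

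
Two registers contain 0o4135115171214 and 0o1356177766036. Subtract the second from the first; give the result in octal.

0o2556715203156

Subtract column by column in base 8:
  4-6 → 6 (borrow)
  1-3-1 → 5 (borrow)
  2-0-1 → 1
  1-6 → 3 (borrow)
  7-6-1 → 0
  1-7 → 2 (borrow)
  5-7-1 → 5 (borrow)
  1-7-1 → 1 (borrow)
  1-1-1 → 7 (borrow)
  5-6-1 → 6 (borrow)
  3-5-1 → 5 (borrow)
  1-3-1 → 5 (borrow)
  4-1-1 → 2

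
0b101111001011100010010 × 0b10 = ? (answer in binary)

0b1011110010111000100100

Multiply each base-2 digit by 2, carrying:
  0×2 = 0 → write 0
  1×2 = 2 → write 0 carry 1
  0×2+1 = 1 → write 1
  0×2 = 0 → write 0
  1×2 = 2 → write 0 carry 1
  0×2+1 = 1 → write 1
  0×2 = 0 → write 0
  0×2 = 0 → write 0
  1×2 = 2 → write 0 carry 1
  1×2+1 = 3 → write 1 carry 1
  1×2+1 = 3 → write 1 carry 1
  0×2+1 = 1 → write 1
  1×2 = 2 → write 0 carry 1
  0×2+1 = 1 → write 1
  0×2 = 0 → write 0
  1×2 = 2 → write 0 carry 1
  1×2+1 = 3 → write 1 carry 1
  1×2+1 = 3 → write 1 carry 1
  1×2+1 = 3 → write 1 carry 1
  0×2+1 = 1 → write 1
  1×2 = 2 → write 0 carry 1
  remaining carry: 1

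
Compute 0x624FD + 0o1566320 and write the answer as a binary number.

0b11010001000111001101

0x624FD = 0b1100010010011111101 in binary.
0o1566320 = 0b1101110110011010000 in binary.
Add column by column in base 2, right to left:
  1+0 = 1
  0+0 = 0
  1+0 = 1
  1+0 = 1
  1+1 = 0 carry 1
  1+0+1 = 0 carry 1
  1+1+1 = 1 carry 1
  1+1+1 = 1 carry 1
  0+0+1 = 1
  0+0 = 0
  1+1 = 0 carry 1
  0+1+1 = 0 carry 1
  0+0+1 = 1
  1+1 = 0 carry 1
  0+1+1 = 0 carry 1
  0+1+1 = 0 carry 1
  0+0+1 = 1
  1+1 = 0 carry 1
  1+1+1 = 1 carry 1
  final carry 1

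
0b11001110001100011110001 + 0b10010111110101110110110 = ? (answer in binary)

0b101100110000010010100111

Add column by column in base 2, right to left:
  1+0 = 1
  0+1 = 1
  0+1 = 1
  0+0 = 0
  1+1 = 0 carry 1
  1+1+1 = 1 carry 1
  1+0+1 = 0 carry 1
  1+1+1 = 1 carry 1
  0+1+1 = 0 carry 1
  0+1+1 = 0 carry 1
  0+0+1 = 1
  1+1 = 0 carry 1
  1+0+1 = 0 carry 1
  0+1+1 = 0 carry 1
  0+1+1 = 0 carry 1
  0+1+1 = 0 carry 1
  1+1+1 = 1 carry 1
  1+1+1 = 1 carry 1
  1+0+1 = 0 carry 1
  0+1+1 = 0 carry 1
  0+0+1 = 1
  1+0 = 1
  1+1 = 0 carry 1
  final carry 1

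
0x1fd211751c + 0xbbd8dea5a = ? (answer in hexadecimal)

Add column by column in base 16, right to left:
  c+a = 6 carry 1
  1+5+1 = 7
  5+a = f
  7+e = 5 carry 1
  1+d+1 = f
  1+8 = 9
  2+d = f
  d+b = 8 carry 1
  f+b+1 = b carry 1
  1+0+1 = 2

0x2b8f9f5f76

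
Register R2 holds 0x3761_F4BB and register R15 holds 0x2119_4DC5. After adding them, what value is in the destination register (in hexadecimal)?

Add column by column in base 16, right to left:
  B+5 = 0 carry 1
  B+C+1 = 8 carry 1
  4+D+1 = 2 carry 1
  F+4+1 = 4 carry 1
  1+9+1 = B
  6+1 = 7
  7+1 = 8
  3+2 = 5

0x587B4280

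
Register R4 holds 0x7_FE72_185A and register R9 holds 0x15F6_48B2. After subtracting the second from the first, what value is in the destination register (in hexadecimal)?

0x7E87BCFA8

Subtract column by column in base 16:
  A-2 → 8
  5-B → A (borrow)
  8-8-1 → F (borrow)
  1-4-1 → C (borrow)
  2-6-1 → B (borrow)
  7-F-1 → 7 (borrow)
  E-5-1 → 8
  F-1 → E
  7-0 → 7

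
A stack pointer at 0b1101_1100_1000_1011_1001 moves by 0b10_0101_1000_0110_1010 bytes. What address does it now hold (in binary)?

Add column by column in base 2, right to left:
  1+0 = 1
  0+1 = 1
  0+0 = 0
  1+1 = 0 carry 1
  1+0+1 = 0 carry 1
  1+1+1 = 1 carry 1
  0+1+1 = 0 carry 1
  1+0+1 = 0 carry 1
  0+0+1 = 1
  0+0 = 0
  0+0 = 0
  1+1 = 0 carry 1
  0+1+1 = 0 carry 1
  0+0+1 = 1
  1+1 = 0 carry 1
  1+0+1 = 0 carry 1
  1+0+1 = 0 carry 1
  0+1+1 = 0 carry 1
  1+0+1 = 0 carry 1
  1+0+1 = 0 carry 1
  final carry 1

0b100000010000100100011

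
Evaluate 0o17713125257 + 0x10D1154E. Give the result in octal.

0o21777337775

0x10D1154E = 0o2064212516 in octal.
Add column by column in base 8, right to left:
  7+6 = 5 carry 1
  5+1+1 = 7
  2+5 = 7
  5+2 = 7
  2+1 = 3
  1+2 = 3
  3+4 = 7
  1+6 = 7
  7+0 = 7
  7+2 = 1 carry 1
  1+0+1 = 2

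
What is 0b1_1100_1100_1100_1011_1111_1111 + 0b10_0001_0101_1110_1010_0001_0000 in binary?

0b11111000101011011000001111

Add column by column in base 2, right to left:
  1+0 = 1
  1+0 = 1
  1+0 = 1
  1+0 = 1
  1+1 = 0 carry 1
  1+0+1 = 0 carry 1
  1+0+1 = 0 carry 1
  1+0+1 = 0 carry 1
  1+0+1 = 0 carry 1
  1+1+1 = 1 carry 1
  0+0+1 = 1
  1+1 = 0 carry 1
  0+0+1 = 1
  0+1 = 1
  1+1 = 0 carry 1
  1+1+1 = 1 carry 1
  0+1+1 = 0 carry 1
  0+0+1 = 1
  1+1 = 0 carry 1
  1+0+1 = 0 carry 1
  0+1+1 = 0 carry 1
  0+0+1 = 1
  1+0 = 1
  1+0 = 1
  1+0 = 1
  0+1 = 1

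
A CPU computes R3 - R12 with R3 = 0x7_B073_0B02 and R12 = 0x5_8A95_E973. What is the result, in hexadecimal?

0x225DD218F

Subtract column by column in base 16:
  2-3 → F (borrow)
  0-7-1 → 8 (borrow)
  B-9-1 → 1
  0-E → 2 (borrow)
  3-5-1 → D (borrow)
  7-9-1 → D (borrow)
  0-A-1 → 5 (borrow)
  B-8-1 → 2
  7-5 → 2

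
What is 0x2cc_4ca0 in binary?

Expand each hex digit to 4 bits: 2=0010 c=1100 c=1100 4=0100 c=1100 a=1010 0=0000.

0b10110011000100110010100000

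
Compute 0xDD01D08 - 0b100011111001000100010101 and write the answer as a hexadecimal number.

0b100011111001000100010101 = 0x8F9115 in hexadecimal.
Subtract column by column in base 16:
  8-5 → 3
  0-1 → F (borrow)
  D-1-1 → B
  1-9 → 8 (borrow)
  0-F-1 → 0 (borrow)
  D-8-1 → 4
  D-0 → D

0xD408BF3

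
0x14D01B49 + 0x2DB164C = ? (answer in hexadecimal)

0x17AB3195

Add column by column in base 16, right to left:
  9+C = 5 carry 1
  4+4+1 = 9
  B+6 = 1 carry 1
  1+1+1 = 3
  0+B = B
  D+D = A carry 1
  4+2+1 = 7
  1+0 = 1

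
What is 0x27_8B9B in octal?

Expand each hex digit to 4 bits: 2=0010 7=0111 8=1000 B=1011 9=1001 B=1011.
Group the bits in threes: 001 001 111 000 101 110 011 011 → 11705633.

0o11705633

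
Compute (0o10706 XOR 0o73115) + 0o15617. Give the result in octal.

0o101432

First 0o10706 XOR 0o73115 = 0o63613.
Add column by column in base 8, right to left:
  3+7 = 2 carry 1
  1+1+1 = 3
  6+6 = 4 carry 1
  3+5+1 = 1 carry 1
  6+1+1 = 0 carry 1
  final carry 1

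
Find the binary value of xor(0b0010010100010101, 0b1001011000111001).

0b1011001100101100

XOR bit by bit (1 where the bits differ):
  0010010100010101
^ 1001011000111001
= 1011001100101100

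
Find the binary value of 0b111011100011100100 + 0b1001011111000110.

0b1000101000010101010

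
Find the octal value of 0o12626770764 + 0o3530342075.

Add column by column in base 8, right to left:
  4+5 = 1 carry 1
  6+7+1 = 6 carry 1
  7+0+1 = 0 carry 1
  0+2+1 = 3
  7+4 = 3 carry 1
  7+3+1 = 3 carry 1
  6+0+1 = 7
  2+3 = 5
  6+5 = 3 carry 1
  2+3+1 = 6
  1+0 = 1

0o16357333061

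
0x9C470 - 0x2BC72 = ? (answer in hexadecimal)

Subtract column by column in base 16:
  0-2 → E (borrow)
  7-7-1 → F (borrow)
  4-C-1 → 7 (borrow)
  C-B-1 → 0
  9-2 → 7

0x707FE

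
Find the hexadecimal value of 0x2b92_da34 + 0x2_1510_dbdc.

0x240a3b610

Add column by column in base 16, right to left:
  4+c = 0 carry 1
  3+d+1 = 1 carry 1
  a+b+1 = 6 carry 1
  d+d+1 = b carry 1
  2+0+1 = 3
  9+1 = a
  b+5 = 0 carry 1
  2+1+1 = 4
  0+2 = 2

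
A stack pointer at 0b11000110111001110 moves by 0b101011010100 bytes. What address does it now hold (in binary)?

0b11001100010100010

Add column by column in base 2, right to left:
  0+0 = 0
  1+0 = 1
  1+1 = 0 carry 1
  1+0+1 = 0 carry 1
  0+1+1 = 0 carry 1
  0+0+1 = 1
  1+1 = 0 carry 1
  1+1+1 = 1 carry 1
  1+0+1 = 0 carry 1
  0+1+1 = 0 carry 1
  1+0+1 = 0 carry 1
  1+1+1 = 1 carry 1
  0+0+1 = 1
  0+0 = 0
  0+0 = 0
  1+0 = 1
  1+0 = 1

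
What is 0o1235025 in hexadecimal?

0x53A15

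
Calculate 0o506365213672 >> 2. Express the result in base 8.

2 bits is not a whole number of base-8 digits; in binary: 101000110011110101010001011110111010 >> 2 = 1010001100111101010100010111101110.

0o121475242756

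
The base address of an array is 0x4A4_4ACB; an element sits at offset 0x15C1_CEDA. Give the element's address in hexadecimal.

0x1A6619A5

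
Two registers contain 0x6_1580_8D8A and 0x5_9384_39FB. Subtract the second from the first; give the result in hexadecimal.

Subtract column by column in base 16:
  A-B → F (borrow)
  8-F-1 → 8 (borrow)
  D-9-1 → 3
  8-3 → 5
  0-4 → C (borrow)
  8-8-1 → F (borrow)
  5-3-1 → 1
  1-9 → 8 (borrow)
  6-5-1 → 0

0x81FC538F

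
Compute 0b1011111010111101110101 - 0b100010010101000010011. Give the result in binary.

0b111101000010101100010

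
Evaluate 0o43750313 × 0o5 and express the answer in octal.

0o263611767

Multiply each base-8 digit by 5, carrying:
  3×5 = 15 → write 7 carry 1
  1×5+1 = 6 → write 6
  3×5 = 15 → write 7 carry 1
  0×5+1 = 1 → write 1
  5×5 = 25 → write 1 carry 3
  7×5+3 = 38 → write 6 carry 4
  3×5+4 = 19 → write 3 carry 2
  4×5+2 = 22 → write 6 carry 2
  remaining carry: 2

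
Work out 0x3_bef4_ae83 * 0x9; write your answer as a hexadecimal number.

0x21b69a229b

Multiply each base-16 digit by 9, carrying:
  3×9 = 27 → write b carry 1
  8×9+1 = 73 → write 9 carry 4
  e×9+4 = 130 → write 2 carry 8
  a×9+8 = 98 → write 2 carry 6
  4×9+6 = 42 → write a carry 2
  f×9+2 = 137 → write 9 carry 8
  e×9+8 = 134 → write 6 carry 8
  b×9+8 = 107 → write b carry 6
  3×9+6 = 33 → write 1 carry 2
  remaining carry: 2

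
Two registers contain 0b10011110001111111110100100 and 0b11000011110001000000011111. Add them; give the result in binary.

0b101100010000000111111000011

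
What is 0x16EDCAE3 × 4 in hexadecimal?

Multiply each base-16 digit by 4, carrying:
  3×4 = 12 → write C
  E×4 = 56 → write 8 carry 3
  A×4+3 = 43 → write B carry 2
  C×4+2 = 50 → write 2 carry 3
  D×4+3 = 55 → write 7 carry 3
  E×4+3 = 59 → write B carry 3
  6×4+3 = 27 → write B carry 1
  1×4+1 = 5 → write 5

0x5BB72B8C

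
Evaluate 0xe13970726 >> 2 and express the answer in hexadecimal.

2 bits is not a whole number of base-16 digits; in binary: 111000010011100101110000011100100110 >> 2 = 1110000100111001011100000111001001.

0x384e5c1c9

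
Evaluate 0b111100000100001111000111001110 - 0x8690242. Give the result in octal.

0o6351767614

0b111100000100001111000111001110 = 0o7404170716 in octal.
0x8690242 = 0o1032201102 in octal.
Subtract column by column in base 8:
  6-2 → 4
  1-0 → 1
  7-1 → 6
  0-1 → 7 (borrow)
  7-0-1 → 6
  1-2 → 7 (borrow)
  4-2-1 → 1
  0-3 → 5 (borrow)
  4-0-1 → 3
  7-1 → 6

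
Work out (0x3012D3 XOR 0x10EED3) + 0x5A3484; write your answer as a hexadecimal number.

First 0x3012D3 XOR 0x10EED3 = 0x20FC00.
Add column by column in base 16, right to left:
  0+4 = 4
  0+8 = 8
  C+4 = 0 carry 1
  F+3+1 = 3 carry 1
  0+A+1 = B
  2+5 = 7

0x7B3084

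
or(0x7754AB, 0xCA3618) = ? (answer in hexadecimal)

OR each hex digit independently (no carries):
  7|C=F, 7|A=F, 5|3=7, 4|6=6, A|1=B, B|8=B

0xFF76BB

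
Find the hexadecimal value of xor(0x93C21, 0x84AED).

0x176CC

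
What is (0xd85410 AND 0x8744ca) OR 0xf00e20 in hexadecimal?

0xd85410 AND 0x8744ca = 0x804400.
Then OR with 0xf00e20.

0xf04e20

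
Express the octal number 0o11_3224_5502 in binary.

0b1001011010010100101101000010

Each octal digit is 3 bits: 1=001 1=001 3=011 2=010 2=010 4=100 5=101 5=101 0=000 2=010.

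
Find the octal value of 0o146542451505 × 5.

0o1001354720131

Multiply each base-8 digit by 5, carrying:
  5×5 = 25 → write 1 carry 3
  0×5+3 = 3 → write 3
  5×5 = 25 → write 1 carry 3
  1×5+3 = 8 → write 0 carry 1
  5×5+1 = 26 → write 2 carry 3
  4×5+3 = 23 → write 7 carry 2
  2×5+2 = 12 → write 4 carry 1
  4×5+1 = 21 → write 5 carry 2
  5×5+2 = 27 → write 3 carry 3
  6×5+3 = 33 → write 1 carry 4
  4×5+4 = 24 → write 0 carry 3
  1×5+3 = 8 → write 0 carry 1
  remaining carry: 1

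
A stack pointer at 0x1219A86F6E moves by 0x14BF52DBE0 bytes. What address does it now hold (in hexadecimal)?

0x26D8FB4B4E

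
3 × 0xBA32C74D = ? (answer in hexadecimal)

0x22E9855E7

Multiply each base-16 digit by 3, carrying:
  D×3 = 39 → write 7 carry 2
  4×3+2 = 14 → write E
  7×3 = 21 → write 5 carry 1
  C×3+1 = 37 → write 5 carry 2
  2×3+2 = 8 → write 8
  3×3 = 9 → write 9
  A×3 = 30 → write E carry 1
  B×3+1 = 34 → write 2 carry 2
  remaining carry: 2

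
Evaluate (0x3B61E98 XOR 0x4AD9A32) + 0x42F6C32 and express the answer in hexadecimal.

0xB4AF0DC

First 0x3B61E98 XOR 0x4AD9A32 = 0x71B84AA.
Add column by column in base 16, right to left:
  A+2 = C
  A+3 = D
  4+C = 0 carry 1
  8+6+1 = F
  B+F = A carry 1
  1+2+1 = 4
  7+4 = B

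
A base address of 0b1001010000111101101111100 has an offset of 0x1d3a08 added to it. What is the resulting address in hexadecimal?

0x145b584

0b1001010000111101101111100 = 0x1287b7c in hexadecimal.
Add column by column in base 16, right to left:
  c+8 = 4 carry 1
  7+0+1 = 8
  b+a = 5 carry 1
  7+3+1 = b
  8+d = 5 carry 1
  2+1+1 = 4
  1+0 = 1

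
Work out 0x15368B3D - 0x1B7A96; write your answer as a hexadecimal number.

Subtract column by column in base 16:
  D-6 → 7
  3-9 → A (borrow)
  B-A-1 → 0
  8-7 → 1
  6-B → B (borrow)
  3-1-1 → 1
  5-0 → 5
  1-0 → 1

0x151B10A7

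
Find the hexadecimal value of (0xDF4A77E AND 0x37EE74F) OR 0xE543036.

0xF74B77E

0xDF4A77E AND 0x37EE74F = 0x174A74E.
Then OR with 0xE543036.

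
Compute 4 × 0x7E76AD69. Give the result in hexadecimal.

Multiply each base-16 digit by 4, carrying:
  9×4 = 36 → write 4 carry 2
  6×4+2 = 26 → write A carry 1
  D×4+1 = 53 → write 5 carry 3
  A×4+3 = 43 → write B carry 2
  6×4+2 = 26 → write A carry 1
  7×4+1 = 29 → write D carry 1
  E×4+1 = 57 → write 9 carry 3
  7×4+3 = 31 → write F carry 1
  remaining carry: 1

0x1F9DAB5A4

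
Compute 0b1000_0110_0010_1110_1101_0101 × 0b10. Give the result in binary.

0b1000011000101110110101010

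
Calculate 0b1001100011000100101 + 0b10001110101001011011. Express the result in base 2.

0b11011011000010000000

Add column by column in base 2, right to left:
  1+1 = 0 carry 1
  0+1+1 = 0 carry 1
  1+0+1 = 0 carry 1
  0+1+1 = 0 carry 1
  0+1+1 = 0 carry 1
  1+0+1 = 0 carry 1
  0+1+1 = 0 carry 1
  0+0+1 = 1
  0+0 = 0
  1+1 = 0 carry 1
  1+0+1 = 0 carry 1
  0+1+1 = 0 carry 1
  0+0+1 = 1
  0+1 = 1
  1+1 = 0 carry 1
  1+1+1 = 1 carry 1
  0+0+1 = 1
  0+0 = 0
  1+0 = 1
  0+1 = 1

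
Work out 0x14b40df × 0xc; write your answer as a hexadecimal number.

0xf870a74

Multiply each base-16 digit by 12, carrying:
  f×12 = 180 → write 4 carry 11
  d×12+11 = 167 → write 7 carry 10
  0×12+10 = 10 → write a
  4×12 = 48 → write 0 carry 3
  b×12+3 = 135 → write 7 carry 8
  4×12+8 = 56 → write 8 carry 3
  1×12+3 = 15 → write f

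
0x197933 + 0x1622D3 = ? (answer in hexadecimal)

Add column by column in base 16, right to left:
  3+3 = 6
  3+D = 0 carry 1
  9+2+1 = C
  7+2 = 9
  9+6 = F
  1+1 = 2

0x2F9C06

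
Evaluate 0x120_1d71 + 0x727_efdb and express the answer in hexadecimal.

Add column by column in base 16, right to left:
  1+b = c
  7+d = 4 carry 1
  d+f+1 = d carry 1
  1+e+1 = 0 carry 1
  0+7+1 = 8
  2+2 = 4
  1+7 = 8

0x8480d4c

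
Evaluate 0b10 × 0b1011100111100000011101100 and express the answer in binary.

Multiply each base-2 digit by 2, carrying:
  0×2 = 0 → write 0
  0×2 = 0 → write 0
  1×2 = 2 → write 0 carry 1
  1×2+1 = 3 → write 1 carry 1
  0×2+1 = 1 → write 1
  1×2 = 2 → write 0 carry 1
  1×2+1 = 3 → write 1 carry 1
  1×2+1 = 3 → write 1 carry 1
  0×2+1 = 1 → write 1
  0×2 = 0 → write 0
  0×2 = 0 → write 0
  0×2 = 0 → write 0
  0×2 = 0 → write 0
  0×2 = 0 → write 0
  1×2 = 2 → write 0 carry 1
  1×2+1 = 3 → write 1 carry 1
  1×2+1 = 3 → write 1 carry 1
  1×2+1 = 3 → write 1 carry 1
  0×2+1 = 1 → write 1
  0×2 = 0 → write 0
  1×2 = 2 → write 0 carry 1
  1×2+1 = 3 → write 1 carry 1
  1×2+1 = 3 → write 1 carry 1
  0×2+1 = 1 → write 1
  1×2 = 2 → write 0 carry 1
  remaining carry: 1

0b10111001111000000111011000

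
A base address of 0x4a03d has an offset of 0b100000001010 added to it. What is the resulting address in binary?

0x4a03d = 0b1001010000000111101 in binary.
Add column by column in base 2, right to left:
  1+0 = 1
  0+1 = 1
  1+0 = 1
  1+1 = 0 carry 1
  1+0+1 = 0 carry 1
  1+0+1 = 0 carry 1
  0+0+1 = 1
  0+0 = 0
  0+0 = 0
  0+0 = 0
  0+0 = 0
  0+1 = 1
  0+0 = 0
  1+0 = 1
  0+0 = 0
  1+0 = 1
  0+0 = 0
  0+0 = 0
  1+0 = 1

0b1001010100001000111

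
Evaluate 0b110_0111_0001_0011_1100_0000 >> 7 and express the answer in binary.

0b1100111000100111

Right shift by 7: drop the 7 least-significant bits.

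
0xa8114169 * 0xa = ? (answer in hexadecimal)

0x690ac8e1a

Multiply each base-16 digit by 10, carrying:
  9×10 = 90 → write a carry 5
  6×10+5 = 65 → write 1 carry 4
  1×10+4 = 14 → write e
  4×10 = 40 → write 8 carry 2
  1×10+2 = 12 → write c
  1×10 = 10 → write a
  8×10 = 80 → write 0 carry 5
  a×10+5 = 105 → write 9 carry 6
  remaining carry: 6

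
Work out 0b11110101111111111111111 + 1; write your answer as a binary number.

0b11110110000000000000000

The trailing 16 digits are 1 (max in base 2), so adding 1 cascades: they roll to 0 and the next digit up increments.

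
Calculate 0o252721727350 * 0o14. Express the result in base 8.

0o4002727031340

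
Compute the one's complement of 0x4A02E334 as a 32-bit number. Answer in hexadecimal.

0xB5FD1CCB

Each hex digit d becomes F−d:
  4→B, A→5, 0→F, 2→D, E→1, 3→C, 3→C, 4→B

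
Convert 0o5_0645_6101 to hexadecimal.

0x51A5C41

Each octal digit is 3 bits: 5=101 0=000 6=110 4=100 5=101 6=110 1=001 0=000 1=001.
Group the bits into nibbles: 0101 0001 1010 0101 1100 0100 0001 → 51A5C41.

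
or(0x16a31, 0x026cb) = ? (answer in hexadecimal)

0x16efb

OR each hex digit independently (no carries):
  1|0=1, 6|2=6, a|6=e, 3|c=f, 1|b=b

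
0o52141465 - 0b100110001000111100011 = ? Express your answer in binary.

0b100101011011000101010010

0o52141465 = 0b101010001100001100110101 in binary.
Subtract column by column in base 2:
  1-1 → 0
  0-1 → 1 (borrow)
  1-0-1 → 0
  0-0 → 0
  1-0 → 1
  1-1 → 0
  0-1 → 1 (borrow)
  0-1-1 → 0 (borrow)
  1-1-1 → 1 (borrow)
  1-0-1 → 0
  0-0 → 0
  0-0 → 0
  0-1 → 1 (borrow)
  0-0-1 → 1 (borrow)
  1-0-1 → 0
  1-0 → 1
  0-1 → 1 (borrow)
  0-1-1 → 0 (borrow)
  0-0-1 → 1 (borrow)
  1-0-1 → 0
  0-1 → 1 (borrow)
  1-0-1 → 0
  0-0 → 0
  1-0 → 1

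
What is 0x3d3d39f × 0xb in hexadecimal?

0x2a1a17d5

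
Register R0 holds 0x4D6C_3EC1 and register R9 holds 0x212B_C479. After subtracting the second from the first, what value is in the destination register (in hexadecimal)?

Subtract column by column in base 16:
  1-9 → 8 (borrow)
  C-7-1 → 4
  E-4 → A
  3-C → 7 (borrow)
  C-B-1 → 0
  6-2 → 4
  D-1 → C
  4-2 → 2

0x2C407A48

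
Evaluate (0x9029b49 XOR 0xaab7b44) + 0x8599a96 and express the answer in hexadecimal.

First 0x9029b49 XOR 0xaab7b44 = 0x3a9e00d.
Add column by column in base 16, right to left:
  d+6 = 3 carry 1
  0+9+1 = a
  0+a = a
  e+9 = 7 carry 1
  9+9+1 = 3 carry 1
  a+5+1 = 0 carry 1
  3+8+1 = c

0xc037aa3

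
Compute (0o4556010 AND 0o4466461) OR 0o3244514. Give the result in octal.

0o4556010 AND 0o4466461 = 0o4446000.
Then OR with 0o3244514.

0o7646514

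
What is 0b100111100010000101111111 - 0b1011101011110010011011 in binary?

Subtract column by column in base 2:
  1-1 → 0
  1-1 → 0
  1-0 → 1
  1-1 → 0
  1-1 → 0
  1-0 → 1
  1-0 → 1
  0-1 → 1 (borrow)
  1-0-1 → 0
  0-0 → 0
  0-1 → 1 (borrow)
  0-1-1 → 0 (borrow)
  0-1-1 → 0 (borrow)
  1-1-1 → 1 (borrow)
  0-0-1 → 1 (borrow)
  0-1-1 → 0 (borrow)
  0-0-1 → 1 (borrow)
  1-1-1 → 1 (borrow)
  1-1-1 → 1 (borrow)
  1-1-1 → 1 (borrow)
  1-0-1 → 0
  0-1 → 1 (borrow)
  0-0-1 → 1 (borrow)
  1-0-1 → 0

0b11011110110010011100100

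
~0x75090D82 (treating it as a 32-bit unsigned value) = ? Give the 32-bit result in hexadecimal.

0x8AF6F27D

Each hex digit d becomes F−d:
  7→8, 5→A, 0→F, 9→6, 0→F, D→2, 8→7, 2→D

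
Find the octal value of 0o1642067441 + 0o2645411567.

0o4507501230

Add column by column in base 8, right to left:
  1+7 = 0 carry 1
  4+6+1 = 3 carry 1
  4+5+1 = 2 carry 1
  7+1+1 = 1 carry 1
  6+1+1 = 0 carry 1
  0+4+1 = 5
  2+5 = 7
  4+4 = 0 carry 1
  6+6+1 = 5 carry 1
  1+2+1 = 4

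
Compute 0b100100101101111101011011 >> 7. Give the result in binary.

0b10010010110111110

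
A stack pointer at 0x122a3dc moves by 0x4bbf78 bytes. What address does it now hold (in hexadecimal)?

0x16e6354

Add column by column in base 16, right to left:
  c+8 = 4 carry 1
  d+7+1 = 5 carry 1
  3+f+1 = 3 carry 1
  a+b+1 = 6 carry 1
  2+b+1 = e
  2+4 = 6
  1+0 = 1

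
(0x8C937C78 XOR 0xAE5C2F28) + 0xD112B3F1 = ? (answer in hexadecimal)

0xF3E20741

First 0x8C937C78 XOR 0xAE5C2F28 = 0x22CF5350.
Add column by column in base 16, right to left:
  0+1 = 1
  5+F = 4 carry 1
  3+3+1 = 7
  5+B = 0 carry 1
  F+2+1 = 2 carry 1
  C+1+1 = E
  2+1 = 3
  2+D = F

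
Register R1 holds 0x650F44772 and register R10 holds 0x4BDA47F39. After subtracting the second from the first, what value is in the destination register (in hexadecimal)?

0x1934FC839

Subtract column by column in base 16:
  2-9 → 9 (borrow)
  7-3-1 → 3
  7-F → 8 (borrow)
  4-7-1 → C (borrow)
  4-4-1 → F (borrow)
  F-A-1 → 4
  0-D → 3 (borrow)
  5-B-1 → 9 (borrow)
  6-4-1 → 1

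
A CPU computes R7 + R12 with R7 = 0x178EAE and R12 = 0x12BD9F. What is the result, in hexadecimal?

0x2A4C4D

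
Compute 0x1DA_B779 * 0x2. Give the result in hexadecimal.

0x3B56EF2

Multiply each base-16 digit by 2, carrying:
  9×2 = 18 → write 2 carry 1
  7×2+1 = 15 → write F
  7×2 = 14 → write E
  B×2 = 22 → write 6 carry 1
  A×2+1 = 21 → write 5 carry 1
  D×2+1 = 27 → write B carry 1
  1×2+1 = 3 → write 3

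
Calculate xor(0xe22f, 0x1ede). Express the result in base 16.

XOR each hex digit independently (no carries):
  e^1=f, 2^e=c, 2^d=f, f^e=1

0xfcf1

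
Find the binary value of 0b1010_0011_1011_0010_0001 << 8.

0b1010001110110010000100000000

Left shift by 8: append 8 zero bits.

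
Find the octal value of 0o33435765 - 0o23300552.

0o10135213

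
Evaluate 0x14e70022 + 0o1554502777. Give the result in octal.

0o4246303041

0x14e70022 = 0o2471600042 in octal.
Add column by column in base 8, right to left:
  2+7 = 1 carry 1
  4+7+1 = 4 carry 1
  0+7+1 = 0 carry 1
  0+2+1 = 3
  0+0 = 0
  6+5 = 3 carry 1
  1+4+1 = 6
  7+5 = 4 carry 1
  4+5+1 = 2 carry 1
  2+1+1 = 4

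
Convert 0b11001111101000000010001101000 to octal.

Group the bits in threes: 011 001 111 101 000 000 010 001 101 000 → 3175002150.

0o3175002150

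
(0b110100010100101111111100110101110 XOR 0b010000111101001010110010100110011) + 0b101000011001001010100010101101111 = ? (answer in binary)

0b1001101000010101111110001000001100

First 0b110100010100101111111100110101110 XOR 0b010000111101001010110010100110011 = 0b100100101001100101001110010011101.
Add column by column in base 2, right to left:
  1+1 = 0 carry 1
  0+1+1 = 0 carry 1
  1+1+1 = 1 carry 1
  1+1+1 = 1 carry 1
  1+0+1 = 0 carry 1
  0+1+1 = 0 carry 1
  0+1+1 = 0 carry 1
  1+0+1 = 0 carry 1
  0+1+1 = 0 carry 1
  0+0+1 = 1
  1+1 = 0 carry 1
  1+0+1 = 0 carry 1
  1+0+1 = 0 carry 1
  0+0+1 = 1
  0+1 = 1
  1+0 = 1
  0+1 = 1
  1+0 = 1
  0+1 = 1
  0+0 = 0
  1+0 = 1
  1+1 = 0 carry 1
  0+0+1 = 1
  0+0 = 0
  1+1 = 0 carry 1
  0+1+1 = 0 carry 1
  1+0+1 = 0 carry 1
  0+0+1 = 1
  0+0 = 0
  1+0 = 1
  0+1 = 1
  0+0 = 0
  1+1 = 0 carry 1
  final carry 1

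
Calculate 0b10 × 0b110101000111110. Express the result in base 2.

0b1101010001111100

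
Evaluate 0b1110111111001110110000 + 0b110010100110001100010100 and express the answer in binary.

0b1000001100101011011000100

Add column by column in base 2, right to left:
  0+0 = 0
  0+0 = 0
  0+1 = 1
  0+0 = 0
  1+1 = 0 carry 1
  1+0+1 = 0 carry 1
  0+0+1 = 1
  1+0 = 1
  1+1 = 0 carry 1
  1+1+1 = 1 carry 1
  0+0+1 = 1
  0+0 = 0
  1+0 = 1
  1+1 = 0 carry 1
  1+1+1 = 1 carry 1
  1+0+1 = 0 carry 1
  1+0+1 = 0 carry 1
  1+1+1 = 1 carry 1
  0+0+1 = 1
  1+1 = 0 carry 1
  1+0+1 = 0 carry 1
  1+0+1 = 0 carry 1
  0+1+1 = 0 carry 1
  0+1+1 = 0 carry 1
  final carry 1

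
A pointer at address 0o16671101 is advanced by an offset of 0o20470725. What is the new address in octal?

Add column by column in base 8, right to left:
  1+5 = 6
  0+2 = 2
  1+7 = 0 carry 1
  1+0+1 = 2
  7+7 = 6 carry 1
  6+4+1 = 3 carry 1
  6+0+1 = 7
  1+2 = 3

0o37362026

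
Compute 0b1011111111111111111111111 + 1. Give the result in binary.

The trailing 23 digits are 1 (max in base 2), so adding 1 cascades: they roll to 0 and the next digit up increments.

0b1100000000000000000000000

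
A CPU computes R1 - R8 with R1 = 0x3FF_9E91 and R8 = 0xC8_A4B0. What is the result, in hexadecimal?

0x336F9E1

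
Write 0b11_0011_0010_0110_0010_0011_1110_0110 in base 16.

0x332623e6

Group the bits into nibbles: 0011 0011 0010 0110 0010 0011 1110 0110 → 332623e6.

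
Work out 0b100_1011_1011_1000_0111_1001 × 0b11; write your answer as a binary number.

Multiply each base-2 digit by 3, carrying:
  1×3 = 3 → write 1 carry 1
  0×3+1 = 1 → write 1
  0×3 = 0 → write 0
  1×3 = 3 → write 1 carry 1
  1×3+1 = 4 → write 0 carry 2
  1×3+2 = 5 → write 1 carry 2
  1×3+2 = 5 → write 1 carry 2
  0×3+2 = 2 → write 0 carry 1
  0×3+1 = 1 → write 1
  0×3 = 0 → write 0
  0×3 = 0 → write 0
  1×3 = 3 → write 1 carry 1
  1×3+1 = 4 → write 0 carry 2
  1×3+2 = 5 → write 1 carry 2
  0×3+2 = 2 → write 0 carry 1
  1×3+1 = 4 → write 0 carry 2
  1×3+2 = 5 → write 1 carry 2
  1×3+2 = 5 → write 1 carry 2
  0×3+2 = 2 → write 0 carry 1
  1×3+1 = 4 → write 0 carry 2
  0×3+2 = 2 → write 0 carry 1
  0×3+1 = 1 → write 1
  1×3 = 3 → write 1 carry 1
  remaining carry: 1

0b111000110010100101101011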